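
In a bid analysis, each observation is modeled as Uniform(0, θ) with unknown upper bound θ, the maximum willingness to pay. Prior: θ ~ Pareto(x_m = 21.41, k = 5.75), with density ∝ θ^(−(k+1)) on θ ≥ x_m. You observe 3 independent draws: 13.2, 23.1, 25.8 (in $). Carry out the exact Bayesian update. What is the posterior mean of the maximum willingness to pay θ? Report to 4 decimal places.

A Pareto(scale x_m, shape k) prior on the upper bound θ of Uniform(0, θ) is conjugate: posterior is Pareto(max(x_m, max xᵢ), k + n).
Sample maximum = 25.8; prior scale x_m = 21.41 → posterior scale = max = 25.80.
Posterior shape = 5.75 + 3 = 8.75.
E[θ|data] = k·x_m/(k−1) = 8.75·25.80/7.75 = 29.1290.

29.1290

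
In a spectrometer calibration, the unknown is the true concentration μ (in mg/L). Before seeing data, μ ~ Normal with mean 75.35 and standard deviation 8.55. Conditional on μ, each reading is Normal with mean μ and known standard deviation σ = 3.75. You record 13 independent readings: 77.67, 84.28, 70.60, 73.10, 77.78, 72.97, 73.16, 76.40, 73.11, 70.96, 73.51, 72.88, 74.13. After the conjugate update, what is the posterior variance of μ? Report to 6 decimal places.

1.065957

For Normal data with known variance σ², a Normal(μ₀, σ₀²) prior on μ is conjugate. Posterior precision = 1/σ₀² + n/σ²; posterior mean is the precision-weighted average of μ₀ and x̄.
σ₀² = 8.55² = 73.1025, σ² = 3.75² = 14.0625; σ² + n·σ₀² = 14.0625 + 13·73.1025 = 964.395.
Posterior precision = 1/σ₀² + n/σ² = 1/73.1025 + 13/14.0625 = (σ² + n·σ₀²)/(σ₀²σ²) = 964.395/(73.1025·14.0625); posterior variance σₙ² = σ₀²σ²/(σ² + n·σ₀²) = 73.1025·14.0625/964.395 = 1.065957.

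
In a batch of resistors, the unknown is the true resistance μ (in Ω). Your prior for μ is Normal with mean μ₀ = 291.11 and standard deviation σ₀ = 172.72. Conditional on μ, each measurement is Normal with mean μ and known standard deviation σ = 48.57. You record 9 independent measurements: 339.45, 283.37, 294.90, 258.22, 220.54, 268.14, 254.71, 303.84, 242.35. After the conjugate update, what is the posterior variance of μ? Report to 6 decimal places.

259.833116

For Normal data with known variance σ², a Normal(μ₀, σ₀²) prior on μ is conjugate. Posterior precision = 1/σ₀² + n/σ²; posterior mean is the precision-weighted average of μ₀ and x̄.
σ₀² = 172.72² = 29832.1984, σ² = 48.57² = 2359.0449; σ² + n·σ₀² = 2359.0449 + 9·29832.1984 = 270848.8305.
Posterior precision = 1/σ₀² + n/σ² = 1/29832.1984 + 9/2359.0449 = (σ² + n·σ₀²)/(σ₀²σ²) = 270848.8305/(29832.1984·2359.0449); posterior variance σₙ² = σ₀²σ²/(σ² + n·σ₀²) = 29832.1984·2359.0449/270848.8305 = 259.833116.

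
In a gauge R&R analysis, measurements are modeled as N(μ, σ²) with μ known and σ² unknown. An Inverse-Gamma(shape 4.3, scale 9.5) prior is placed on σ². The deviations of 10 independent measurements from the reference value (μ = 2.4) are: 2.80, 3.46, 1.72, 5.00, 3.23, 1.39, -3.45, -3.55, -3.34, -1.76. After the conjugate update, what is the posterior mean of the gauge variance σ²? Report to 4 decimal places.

7.1020

With known mean μ and an Inverse-Gamma(α, β) prior on σ², the Normal likelihood is conjugate: posterior is Inv-Gamma(α + n/2, β + Σ(xᵢ−μ)²/2).
Σ(xᵢ−μ)² = (2.80)² + (3.46)² + (1.72)² + (5.00)² + (3.23)² + (1.39)² + (-3.45)² + (-3.55)² + (-3.34)² + (-1.76)² = 98.8932.
Posterior: Inv-Gamma(4.3 + 10/2, 9.5 + 98.8932/2) = Inv-Gamma(9.30, 58.94660).
E[σ²|data] = β/(α−1) = 58.94660/8.30 = 7.1020.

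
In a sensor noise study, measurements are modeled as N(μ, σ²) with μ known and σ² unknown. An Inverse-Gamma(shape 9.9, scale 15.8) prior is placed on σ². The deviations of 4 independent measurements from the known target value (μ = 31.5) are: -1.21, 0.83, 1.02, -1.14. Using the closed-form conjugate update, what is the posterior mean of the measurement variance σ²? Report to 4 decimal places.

1.6556

With known mean μ and an Inverse-Gamma(α, β) prior on σ², the Normal likelihood is conjugate: posterior is Inv-Gamma(α + n/2, β + Σ(xᵢ−μ)²/2).
Σ(xᵢ−μ)² = (-1.21)² + (0.83)² + (1.02)² + (-1.14)² = 4.4930.
Posterior: Inv-Gamma(9.9 + 4/2, 15.8 + 4.4930/2) = Inv-Gamma(11.90, 18.04650).
E[σ²|data] = β/(α−1) = 18.04650/10.90 = 1.6556.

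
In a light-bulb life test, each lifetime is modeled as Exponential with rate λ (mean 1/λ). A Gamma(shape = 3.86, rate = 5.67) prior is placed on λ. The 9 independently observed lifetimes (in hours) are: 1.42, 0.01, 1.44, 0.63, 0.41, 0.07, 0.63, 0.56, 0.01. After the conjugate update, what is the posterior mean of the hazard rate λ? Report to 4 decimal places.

With a Gamma(shape α, rate β) prior on the exponential rate λ, the posterior after n observations with total T = Σxᵢ is Gamma(α+n, β+T).
Sum of observations T = 5.18 hours; n = 9.
Posterior: Gamma(3.86+9, 5.67+5.18) = Gamma(12.86, 10.85).
Posterior mean of λ = α/β = 12.86/10.85 = 1.1853.

1.1853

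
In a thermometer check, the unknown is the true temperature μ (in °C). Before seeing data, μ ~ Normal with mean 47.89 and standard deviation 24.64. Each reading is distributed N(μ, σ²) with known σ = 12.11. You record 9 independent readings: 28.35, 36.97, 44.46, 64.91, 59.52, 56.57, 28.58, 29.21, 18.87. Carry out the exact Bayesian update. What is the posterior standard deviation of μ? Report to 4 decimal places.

For Normal data with known variance σ², a Normal(μ₀, σ₀²) prior on μ is conjugate. Posterior precision = 1/σ₀² + n/σ²; posterior mean is the precision-weighted average of μ₀ and x̄.
σ₀² = 24.64² = 607.1296, σ² = 12.11² = 146.6521; σ² + n·σ₀² = 146.6521 + 9·607.1296 = 5610.8185.
Posterior precision = 1/σ₀² + n/σ² = 1/607.1296 + 9/146.6521 = (σ² + n·σ₀²)/(σ₀²σ²) = 5610.8185/(607.1296·146.6521); posterior variance σₙ² = σ₀²σ²/(σ² + n·σ₀²) = 607.1296·146.6521/5610.8185 = 15.868778.
Posterior SD = √σₙ² = √(607.1296·146.6521/5610.8185) = 3.9836.

3.9836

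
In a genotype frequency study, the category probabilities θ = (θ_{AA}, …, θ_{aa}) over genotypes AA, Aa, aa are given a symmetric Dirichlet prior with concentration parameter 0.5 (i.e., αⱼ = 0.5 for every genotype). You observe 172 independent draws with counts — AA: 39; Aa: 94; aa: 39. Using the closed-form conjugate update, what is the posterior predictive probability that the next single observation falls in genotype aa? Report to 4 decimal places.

The Dirichlet prior is conjugate to the Multinomial likelihood: each posterior αⱼ = prior αⱼ + observed count nⱼ.
Posterior concentration: (39.5, 94.5, 39.5), total = 173.5.
P(next = aa | data) = α_{aa}/Σα = 0.2277.

0.2277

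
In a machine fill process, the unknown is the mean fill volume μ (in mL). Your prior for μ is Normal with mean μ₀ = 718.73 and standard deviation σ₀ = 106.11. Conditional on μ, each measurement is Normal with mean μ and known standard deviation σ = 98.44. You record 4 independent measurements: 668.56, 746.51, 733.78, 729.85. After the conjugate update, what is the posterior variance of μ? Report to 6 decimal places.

1993.646480

For Normal data with known variance σ², a Normal(μ₀, σ₀²) prior on μ is conjugate. Posterior precision = 1/σ₀² + n/σ²; posterior mean is the precision-weighted average of μ₀ and x̄.
σ₀² = 106.11² = 11259.3321, σ² = 98.44² = 9690.4336; σ² + n·σ₀² = 9690.4336 + 4·11259.3321 = 54727.762.
Posterior precision = 1/σ₀² + n/σ² = 1/11259.3321 + 4/9690.4336 = (σ² + n·σ₀²)/(σ₀²σ²) = 54727.762/(11259.3321·9690.4336); posterior variance σₙ² = σ₀²σ²/(σ² + n·σ₀²) = 11259.3321·9690.4336/54727.762 = 1993.646480.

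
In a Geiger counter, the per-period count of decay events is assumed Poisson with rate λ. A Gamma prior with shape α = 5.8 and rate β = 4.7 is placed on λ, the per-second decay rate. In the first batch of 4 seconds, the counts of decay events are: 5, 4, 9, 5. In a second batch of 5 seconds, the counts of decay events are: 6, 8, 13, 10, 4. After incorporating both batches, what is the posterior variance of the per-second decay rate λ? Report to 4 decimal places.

With a Gamma(shape α, rate β) prior, the Poisson likelihood is conjugate: the posterior is Gamma(α + ΣXᵢ, β + n).
Batch 1: sum of counts S = 23 over n = 4 seconds.
After batch 1: Gamma(α+S, β+n) = Gamma(5.8+23, 4.7+4) = Gamma(28.8, 8.7).
Batch 2: sum of counts S = 41 over n = 5 seconds.
After batch 2: Gamma(α+S, β+n) = Gamma(28.8+41, 8.7+5) = Gamma(69.8, 13.7).
Var = α/β² = 69.8/13.7² = 0.3719.

0.3719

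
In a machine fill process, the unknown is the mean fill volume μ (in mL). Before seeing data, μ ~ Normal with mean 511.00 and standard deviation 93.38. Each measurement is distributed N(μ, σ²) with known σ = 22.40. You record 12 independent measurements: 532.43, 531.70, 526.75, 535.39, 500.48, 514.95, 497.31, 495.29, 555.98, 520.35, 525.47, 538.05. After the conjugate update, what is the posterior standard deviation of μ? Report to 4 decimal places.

For Normal data with known variance σ², a Normal(μ₀, σ₀²) prior on μ is conjugate. Posterior precision = 1/σ₀² + n/σ²; posterior mean is the precision-weighted average of μ₀ and x̄.
σ₀² = 93.38² = 8719.8244, σ² = 22.40² = 501.76; σ² + n·σ₀² = 501.76 + 12·8719.8244 = 105139.6528.
Posterior precision = 1/σ₀² + n/σ² = 1/8719.8244 + 12/501.76 = (σ² + n·σ₀²)/(σ₀²σ²) = 105139.6528/(8719.8244·501.76); posterior variance σₙ² = σ₀²σ²/(σ² + n·σ₀²) = 8719.8244·501.76/105139.6528 = 41.613787.
Posterior SD = √σₙ² = √(8719.8244·501.76/105139.6528) = 6.4509.

6.4509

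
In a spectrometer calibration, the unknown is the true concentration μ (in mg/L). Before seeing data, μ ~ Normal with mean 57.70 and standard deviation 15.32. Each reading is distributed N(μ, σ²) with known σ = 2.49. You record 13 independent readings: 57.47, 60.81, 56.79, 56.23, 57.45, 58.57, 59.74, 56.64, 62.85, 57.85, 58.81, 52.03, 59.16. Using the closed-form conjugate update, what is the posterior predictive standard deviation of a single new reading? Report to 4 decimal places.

2.5838

For Normal data with known variance σ², a Normal(μ₀, σ₀²) prior on μ is conjugate. Posterior precision = 1/σ₀² + n/σ²; posterior mean is the precision-weighted average of μ₀ and x̄.
σ₀² = 15.32² = 234.7024, σ² = 2.49² = 6.2001; σ² + n·σ₀² = 6.2001 + 13·234.7024 = 3057.3313.
Posterior precision = 1/σ₀² + n/σ² = 1/234.7024 + 13/6.2001 = (σ² + n·σ₀²)/(σ₀²σ²) = 3057.3313/(234.7024·6.2001); posterior variance σₙ² = σ₀²σ²/(σ² + n·σ₀²) = 234.7024·6.2001/3057.3313 = 0.475964.
Predictive variance for one new observation = σₙ² + σ² = 234.7024·6.2001/3057.3313 + 6.2001 = σ²·(σ₀² + 3057.3313)/3057.3313 = 6.2001·3292.0337/3057.3313 = 6.676064; SD = √(6.2001·3292.0337/3057.3313) = 2.5838.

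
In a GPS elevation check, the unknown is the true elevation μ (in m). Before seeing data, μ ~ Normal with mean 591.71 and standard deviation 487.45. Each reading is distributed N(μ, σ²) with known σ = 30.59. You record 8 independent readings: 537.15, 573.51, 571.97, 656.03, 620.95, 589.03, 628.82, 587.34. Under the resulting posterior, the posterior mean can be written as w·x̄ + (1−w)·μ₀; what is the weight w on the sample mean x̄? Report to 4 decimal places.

0.9995

For Normal data with known variance σ², a Normal(μ₀, σ₀²) prior on μ is conjugate. Posterior precision = 1/σ₀² + n/σ²; posterior mean is the precision-weighted average of μ₀ and x̄.
σ₀² = 487.45² = 237607.5025, σ² = 30.59² = 935.7481. Prior precision 1/σ₀² = 1/237607.5025; data precision n/σ² = 8/935.7481.
w = (n/σ²)/(1/σ₀² + n/σ²) = n·σ₀²/(σ² + n·σ₀²) = 8·237607.5025/(935.7481 + 8·237607.5025) = 1900860.02/1901795.7681 = 0.9995.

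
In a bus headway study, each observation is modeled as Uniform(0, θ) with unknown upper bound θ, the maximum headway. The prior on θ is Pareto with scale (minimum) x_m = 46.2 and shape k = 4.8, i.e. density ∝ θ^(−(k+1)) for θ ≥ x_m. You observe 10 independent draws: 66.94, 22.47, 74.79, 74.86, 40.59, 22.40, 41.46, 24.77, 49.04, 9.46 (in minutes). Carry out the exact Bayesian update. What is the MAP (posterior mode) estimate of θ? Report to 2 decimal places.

74.86

A Pareto(scale x_m, shape k) prior on the upper bound θ of Uniform(0, θ) is conjugate: posterior is Pareto(max(x_m, max xᵢ), k + n).
Sample maximum = 74.86; prior scale x_m = 46.2 → posterior scale = max = 74.86.
Posterior shape = 4.8 + 10 = 14.8.
The Pareto density is decreasing on [x_m, ∞), so the mode is x_m = 74.86.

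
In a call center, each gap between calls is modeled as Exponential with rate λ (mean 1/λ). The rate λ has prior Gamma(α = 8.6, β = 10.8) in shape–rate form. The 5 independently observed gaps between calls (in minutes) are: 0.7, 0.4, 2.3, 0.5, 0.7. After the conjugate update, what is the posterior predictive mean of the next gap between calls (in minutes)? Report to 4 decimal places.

With a Gamma(shape α, rate β) prior on the exponential rate λ, the posterior after n observations with total T = Σxᵢ is Gamma(α+n, β+T).
Sum of observations T = 4.6 minutes; n = 5.
Posterior: Gamma(8.6+5, 10.8+4.6) = Gamma(13.6, 15.4).
The predictive distribution for the next observation is Lomax; its mean is β/(α−1) = 15.4/12.6 = 1.2222.

1.2222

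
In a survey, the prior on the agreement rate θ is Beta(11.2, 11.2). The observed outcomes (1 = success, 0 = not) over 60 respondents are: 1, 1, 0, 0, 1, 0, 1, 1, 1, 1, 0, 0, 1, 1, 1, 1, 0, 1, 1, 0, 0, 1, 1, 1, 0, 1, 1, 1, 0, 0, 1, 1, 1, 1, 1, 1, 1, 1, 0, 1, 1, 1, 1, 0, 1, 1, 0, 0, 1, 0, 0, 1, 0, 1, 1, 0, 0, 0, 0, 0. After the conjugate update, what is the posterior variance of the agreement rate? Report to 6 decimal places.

0.002911

The Beta prior is conjugate to a Binomial/Bernoulli likelihood; the update adds successes to α and failures to β.
Posterior: Beta(α+k, β+n−k) = Beta(11.2+37, 11.2+23) = Beta(48.2, 34.2).
Var = αβ/((α+β)²(α+β+1)) = 48.2·34.2/(82.4²·83.4) = 0.002911.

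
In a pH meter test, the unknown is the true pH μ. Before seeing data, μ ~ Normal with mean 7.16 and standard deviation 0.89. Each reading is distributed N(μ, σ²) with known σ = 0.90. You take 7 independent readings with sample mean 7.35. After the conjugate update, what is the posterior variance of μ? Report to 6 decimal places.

0.100965

For Normal data with known variance σ², a Normal(μ₀, σ₀²) prior on μ is conjugate. Posterior precision = 1/σ₀² + n/σ²; posterior mean is the precision-weighted average of μ₀ and x̄.
σ₀² = 0.89² = 0.7921, σ² = 0.90² = 0.81; σ² + n·σ₀² = 0.81 + 7·0.7921 = 6.3547.
Posterior precision = 1/σ₀² + n/σ² = 1/0.7921 + 7/0.81 = (σ² + n·σ₀²)/(σ₀²σ²) = 6.3547/(0.7921·0.81); posterior variance σₙ² = σ₀²σ²/(σ² + n·σ₀²) = 0.7921·0.81/6.3547 = 0.100965.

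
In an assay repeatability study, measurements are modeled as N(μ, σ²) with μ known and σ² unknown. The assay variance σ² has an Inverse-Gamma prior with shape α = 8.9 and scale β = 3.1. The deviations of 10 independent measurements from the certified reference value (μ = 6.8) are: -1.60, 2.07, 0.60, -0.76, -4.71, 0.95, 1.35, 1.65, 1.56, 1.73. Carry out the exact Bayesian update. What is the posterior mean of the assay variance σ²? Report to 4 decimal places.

With known mean μ and an Inverse-Gamma(α, β) prior on σ², the Normal likelihood is conjugate: posterior is Inv-Gamma(α + n/2, β + Σ(xᵢ−μ)²/2).
Σ(xᵢ−μ)² = (-1.60)² + (2.07)² + (0.60)² + (-0.76)² + (-4.71)² + (0.95)² + (1.35)² + (1.65)² + (1.56)² + (1.73)² = 40.8406.
Posterior: Inv-Gamma(8.9 + 10/2, 3.1 + 40.8406/2) = Inv-Gamma(13.90, 23.52030).
E[σ²|data] = β/(α−1) = 23.52030/12.90 = 1.8233.

1.8233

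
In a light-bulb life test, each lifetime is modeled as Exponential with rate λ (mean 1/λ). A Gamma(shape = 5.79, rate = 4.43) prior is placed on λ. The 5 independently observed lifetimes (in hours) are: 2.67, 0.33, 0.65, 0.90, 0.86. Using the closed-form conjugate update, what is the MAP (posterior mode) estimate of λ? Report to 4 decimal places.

0.9949

With a Gamma(shape α, rate β) prior on the exponential rate λ, the posterior after n observations with total T = Σxᵢ is Gamma(α+n, β+T).
Sum of observations T = 5.41 hours; n = 5.
Posterior: Gamma(5.79+5, 4.43+5.41) = Gamma(10.79, 9.84).
Mode = (α−1)/β = 0.9949.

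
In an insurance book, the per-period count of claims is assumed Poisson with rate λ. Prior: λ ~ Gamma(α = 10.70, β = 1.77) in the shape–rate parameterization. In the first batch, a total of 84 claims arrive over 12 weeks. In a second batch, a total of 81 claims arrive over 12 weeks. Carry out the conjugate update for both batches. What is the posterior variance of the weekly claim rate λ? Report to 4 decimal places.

With a Gamma(shape α, rate β) prior, the Poisson likelihood is conjugate: the posterior is Gamma(α + ΣXᵢ, β + n).
After batch 1: Gamma(α+S, β+n) = Gamma(10.70+84, 1.77+12) = Gamma(94.70, 13.77).
After batch 2: Gamma(α+S, β+n) = Gamma(94.70+81, 13.77+12) = Gamma(175.70, 25.77).
Var = α/β² = 175.70/25.77² = 0.2646.

0.2646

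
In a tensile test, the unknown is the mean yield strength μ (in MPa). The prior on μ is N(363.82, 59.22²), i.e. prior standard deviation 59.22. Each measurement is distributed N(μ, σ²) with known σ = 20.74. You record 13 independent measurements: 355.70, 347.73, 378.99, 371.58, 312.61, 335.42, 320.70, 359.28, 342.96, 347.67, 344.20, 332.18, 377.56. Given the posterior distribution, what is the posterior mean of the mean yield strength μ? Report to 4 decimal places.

For Normal data with known variance σ², a Normal(μ₀, σ₀²) prior on μ is conjugate. Posterior precision = 1/σ₀² + n/σ²; posterior mean is the precision-weighted average of μ₀ and x̄.
Σxᵢ = 355.70 + 347.73 + 378.99 + 371.58 + 312.61 + 335.42 + 320.70 + 359.28 + 342.96 + 347.67 + 344.20 + 332.18 + 377.56 = 4526.58, so n·x̄ = 4526.58.
σ₀² = 59.22² = 3507.0084, σ² = 20.74² = 430.1476; σ² + n·σ₀² = 430.1476 + 13·3507.0084 = 46021.2568.
Posterior mean = (μ₀/σ₀² + n·x̄/σ²)/(1/σ₀² + n/σ²) = (σ²·μ₀ + σ₀²·n·x̄)/(σ² + n·σ₀²) = (430.1476·363.82 + 3507.0084·4526.58)/46021.2568 = 16031250.383104/46021.2568 = 348.3445.

348.3445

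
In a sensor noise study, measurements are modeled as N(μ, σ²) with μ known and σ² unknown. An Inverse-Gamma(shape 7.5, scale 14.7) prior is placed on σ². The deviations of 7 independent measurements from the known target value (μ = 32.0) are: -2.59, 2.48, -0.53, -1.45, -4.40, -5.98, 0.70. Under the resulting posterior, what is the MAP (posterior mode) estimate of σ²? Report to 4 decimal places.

With known mean μ and an Inverse-Gamma(α, β) prior on σ², the Normal likelihood is conjugate: posterior is Inv-Gamma(α + n/2, β + Σ(xᵢ−μ)²/2).
Σ(xᵢ−μ)² = (-2.59)² + (2.48)² + (-0.53)² + (-1.45)² + (-4.40)² + (-5.98)² + (0.70)² = 70.8523.
Posterior: Inv-Gamma(7.5 + 7/2, 14.7 + 70.8523/2) = Inv-Gamma(11.00, 50.12615).
Mode = β/(α+1) = 50.12615/12.00 = 4.1772.

4.1772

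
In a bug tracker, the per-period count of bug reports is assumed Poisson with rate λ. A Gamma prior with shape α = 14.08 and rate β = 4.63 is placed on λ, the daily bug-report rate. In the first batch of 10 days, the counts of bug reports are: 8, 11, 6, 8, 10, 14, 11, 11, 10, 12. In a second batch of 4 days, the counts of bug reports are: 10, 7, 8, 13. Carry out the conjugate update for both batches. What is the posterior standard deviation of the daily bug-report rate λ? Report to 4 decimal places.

0.6641

With a Gamma(shape α, rate β) prior, the Poisson likelihood is conjugate: the posterior is Gamma(α + ΣXᵢ, β + n).
Batch 1: sum of counts S = 101 over n = 10 days.
After batch 1: Gamma(α+S, β+n) = Gamma(14.08+101, 4.63+10) = Gamma(115.08, 14.63).
Batch 2: sum of counts S = 38 over n = 4 days.
After batch 2: Gamma(α+S, β+n) = Gamma(115.08+38, 14.63+4) = Gamma(153.08, 18.63).
SD = √α/β = √153.08/18.63 = 0.6641.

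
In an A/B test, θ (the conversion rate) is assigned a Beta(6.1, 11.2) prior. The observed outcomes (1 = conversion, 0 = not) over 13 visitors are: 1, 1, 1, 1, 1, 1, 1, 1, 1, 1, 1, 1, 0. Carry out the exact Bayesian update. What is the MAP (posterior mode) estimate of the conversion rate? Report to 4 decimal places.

The Beta prior is conjugate to a Binomial/Bernoulli likelihood; the update adds successes to α and failures to β.
Posterior: Beta(α+k, β+n−k) = Beta(6.1+12, 11.2+1) = Beta(18.1, 12.2).
Mode of Beta(a,b) for a,b>1 is (a−1)/(a+b−2) = 17.1/28.3 = 0.6042.

0.6042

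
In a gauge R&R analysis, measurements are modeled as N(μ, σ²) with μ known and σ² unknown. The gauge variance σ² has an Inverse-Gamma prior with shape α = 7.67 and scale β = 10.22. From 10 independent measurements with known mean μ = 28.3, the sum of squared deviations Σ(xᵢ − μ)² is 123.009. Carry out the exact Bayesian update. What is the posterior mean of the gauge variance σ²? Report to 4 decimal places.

6.1461

With known mean μ and an Inverse-Gamma(α, β) prior on σ², the Normal likelihood is conjugate: posterior is Inv-Gamma(α + n/2, β + Σ(xᵢ−μ)²/2).
Posterior: Inv-Gamma(7.67 + 10/2, 10.22 + 123.009/2) = Inv-Gamma(12.67, 71.7245).
E[σ²|data] = β/(α−1) = 71.7245/11.67 = 6.1461.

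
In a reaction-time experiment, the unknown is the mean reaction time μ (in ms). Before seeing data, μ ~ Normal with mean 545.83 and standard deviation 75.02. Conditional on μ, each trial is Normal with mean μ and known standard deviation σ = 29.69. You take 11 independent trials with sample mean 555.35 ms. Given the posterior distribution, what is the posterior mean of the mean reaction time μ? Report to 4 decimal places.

555.2163

For Normal data with known variance σ², a Normal(μ₀, σ₀²) prior on μ is conjugate. Posterior precision = 1/σ₀² + n/σ²; posterior mean is the precision-weighted average of μ₀ and x̄.
n·x̄ = 11·555.35 = 6108.85.
σ₀² = 75.02² = 5628.0004, σ² = 29.69² = 881.4961; σ² + n·σ₀² = 881.4961 + 11·5628.0004 = 62789.5005.
Posterior mean = (μ₀/σ₀² + n·x̄/σ²)/(1/σ₀² + n/σ²) = (σ²·μ₀ + σ₀²·n·x̄)/(σ² + n·σ₀²) = (881.4961·545.83 + 5628.0004·6108.85)/62789.5005 = 34861757.259803/62789.5005 = 555.2163.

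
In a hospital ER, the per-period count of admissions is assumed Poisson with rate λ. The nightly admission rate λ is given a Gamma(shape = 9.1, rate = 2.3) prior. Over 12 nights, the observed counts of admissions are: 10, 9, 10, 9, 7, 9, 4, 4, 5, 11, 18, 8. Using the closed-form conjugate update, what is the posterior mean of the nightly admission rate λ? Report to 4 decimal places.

7.9091

With a Gamma(shape α, rate β) prior, the Poisson likelihood is conjugate: the posterior is Gamma(α + ΣXᵢ, β + n).
Sum of counts S = 104 over n = 12 nights.
Posterior: Gamma(α+S, β+n) = Gamma(9.1+104, 2.3+12) = Gamma(113.1, 14.3).
Posterior mean = α/β = 113.1/14.3 = 7.9091.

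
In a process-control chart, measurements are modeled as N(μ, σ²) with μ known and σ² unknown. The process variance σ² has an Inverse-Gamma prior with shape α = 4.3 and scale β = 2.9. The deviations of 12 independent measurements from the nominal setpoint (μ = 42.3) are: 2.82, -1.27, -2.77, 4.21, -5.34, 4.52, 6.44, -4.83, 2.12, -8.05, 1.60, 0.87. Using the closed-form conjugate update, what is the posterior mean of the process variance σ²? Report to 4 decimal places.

12.2110

With known mean μ and an Inverse-Gamma(α, β) prior on σ², the Normal likelihood is conjugate: posterior is Inv-Gamma(α + n/2, β + Σ(xᵢ−μ)²/2).
Σ(xᵢ−μ)² = (2.82)² + (-1.27)² + (-2.77)² + (4.21)² + (-5.34)² + (4.52)² + (6.44)² + (-4.83)² + (2.12)² + (-8.05)² + (1.60)² + (0.87)² = 221.3246.
Posterior: Inv-Gamma(4.3 + 12/2, 2.9 + 221.3246/2) = Inv-Gamma(10.30, 113.56230).
E[σ²|data] = β/(α−1) = 113.56230/9.30 = 12.2110.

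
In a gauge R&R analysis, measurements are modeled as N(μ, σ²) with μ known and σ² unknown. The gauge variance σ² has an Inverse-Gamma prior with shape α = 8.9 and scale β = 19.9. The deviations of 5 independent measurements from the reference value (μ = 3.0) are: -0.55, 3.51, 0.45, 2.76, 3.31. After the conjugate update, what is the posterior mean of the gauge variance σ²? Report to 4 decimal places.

3.4230

With known mean μ and an Inverse-Gamma(α, β) prior on σ², the Normal likelihood is conjugate: posterior is Inv-Gamma(α + n/2, β + Σ(xᵢ−μ)²/2).
Σ(xᵢ−μ)² = (-0.55)² + (3.51)² + (0.45)² + (2.76)² + (3.31)² = 31.3988.
Posterior: Inv-Gamma(8.9 + 5/2, 19.9 + 31.3988/2) = Inv-Gamma(11.40, 35.59940).
E[σ²|data] = β/(α−1) = 35.59940/10.40 = 3.4230.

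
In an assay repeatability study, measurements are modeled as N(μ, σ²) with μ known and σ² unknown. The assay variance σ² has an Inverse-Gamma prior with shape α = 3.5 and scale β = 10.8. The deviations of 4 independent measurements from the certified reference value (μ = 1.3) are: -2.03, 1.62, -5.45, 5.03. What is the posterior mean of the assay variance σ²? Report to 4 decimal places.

9.2610

With known mean μ and an Inverse-Gamma(α, β) prior on σ², the Normal likelihood is conjugate: posterior is Inv-Gamma(α + n/2, β + Σ(xᵢ−μ)²/2).
Σ(xᵢ−μ)² = (-2.03)² + (1.62)² + (-5.45)² + (5.03)² = 61.7487.
Posterior: Inv-Gamma(3.5 + 4/2, 10.8 + 61.7487/2) = Inv-Gamma(5.50, 41.67435).
E[σ²|data] = β/(α−1) = 41.67435/4.50 = 9.2610.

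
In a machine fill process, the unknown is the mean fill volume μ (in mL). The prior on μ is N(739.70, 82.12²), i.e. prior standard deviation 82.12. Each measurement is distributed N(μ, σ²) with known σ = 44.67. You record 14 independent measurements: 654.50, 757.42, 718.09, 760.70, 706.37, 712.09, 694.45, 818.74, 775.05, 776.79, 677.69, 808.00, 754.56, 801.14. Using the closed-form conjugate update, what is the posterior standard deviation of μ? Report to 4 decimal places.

11.8144

For Normal data with known variance σ², a Normal(μ₀, σ₀²) prior on μ is conjugate. Posterior precision = 1/σ₀² + n/σ²; posterior mean is the precision-weighted average of μ₀ and x̄.
σ₀² = 82.12² = 6743.6944, σ² = 44.67² = 1995.4089; σ² + n·σ₀² = 1995.4089 + 14·6743.6944 = 96407.1305.
Posterior precision = 1/σ₀² + n/σ² = 1/6743.6944 + 14/1995.4089 = (σ² + n·σ₀²)/(σ₀²σ²) = 96407.1305/(6743.6944·1995.4089); posterior variance σₙ² = σ₀²σ²/(σ² + n·σ₀²) = 6743.6944·1995.4089/96407.1305 = 139.579176.
Posterior SD = √σₙ² = √(6743.6944·1995.4089/96407.1305) = 11.8144.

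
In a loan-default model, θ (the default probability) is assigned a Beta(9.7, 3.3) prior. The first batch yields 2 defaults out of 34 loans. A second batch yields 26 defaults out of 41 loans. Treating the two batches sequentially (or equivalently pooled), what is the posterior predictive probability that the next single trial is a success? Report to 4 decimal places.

The Beta prior is conjugate to a Binomial/Bernoulli likelihood; the update adds successes to α and failures to β.
After batch 1: Beta(9.7+2, 3.3+32) = Beta(11.7, 35.3).
After batch 2: Beta(11.7+26, 35.3+15) = Beta(37.7, 50.3).
For a single future Bernoulli trial, P(success | data) = α/(α+β) = 0.4284.

0.4284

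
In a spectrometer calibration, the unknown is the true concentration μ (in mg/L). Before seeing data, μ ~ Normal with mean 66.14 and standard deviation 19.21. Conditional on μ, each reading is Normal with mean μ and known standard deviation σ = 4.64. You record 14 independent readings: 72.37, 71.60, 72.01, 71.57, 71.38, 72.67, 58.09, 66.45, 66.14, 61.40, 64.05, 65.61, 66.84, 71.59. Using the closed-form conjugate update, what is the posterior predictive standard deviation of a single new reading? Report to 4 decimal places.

4.8022

For Normal data with known variance σ², a Normal(μ₀, σ₀²) prior on μ is conjugate. Posterior precision = 1/σ₀² + n/σ²; posterior mean is the precision-weighted average of μ₀ and x̄.
σ₀² = 19.21² = 369.0241, σ² = 4.64² = 21.5296; σ² + n·σ₀² = 21.5296 + 14·369.0241 = 5187.867.
Posterior precision = 1/σ₀² + n/σ² = 1/369.0241 + 14/21.5296 = (σ² + n·σ₀²)/(σ₀²σ²) = 5187.867/(369.0241·21.5296); posterior variance σₙ² = σ₀²σ²/(σ² + n·σ₀²) = 369.0241·21.5296/5187.867 = 1.531447.
Predictive variance for one new observation = σₙ² + σ² = 369.0241·21.5296/5187.867 + 21.5296 = σ²·(σ₀² + 5187.867)/5187.867 = 21.5296·5556.8911/5187.867 = 23.061047; SD = √(21.5296·5556.8911/5187.867) = 4.8022.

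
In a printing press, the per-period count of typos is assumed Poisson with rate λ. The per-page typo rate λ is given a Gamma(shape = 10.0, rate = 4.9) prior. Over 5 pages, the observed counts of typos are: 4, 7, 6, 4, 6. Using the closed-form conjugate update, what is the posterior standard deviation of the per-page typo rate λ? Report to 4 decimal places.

With a Gamma(shape α, rate β) prior, the Poisson likelihood is conjugate: the posterior is Gamma(α + ΣXᵢ, β + n).
Sum of counts S = 27 over n = 5 pages.
Posterior: Gamma(α+S, β+n) = Gamma(10.0+27, 4.9+5) = Gamma(37.0, 9.9).
SD = √α/β = √37.0/9.9 = 0.6144.

0.6144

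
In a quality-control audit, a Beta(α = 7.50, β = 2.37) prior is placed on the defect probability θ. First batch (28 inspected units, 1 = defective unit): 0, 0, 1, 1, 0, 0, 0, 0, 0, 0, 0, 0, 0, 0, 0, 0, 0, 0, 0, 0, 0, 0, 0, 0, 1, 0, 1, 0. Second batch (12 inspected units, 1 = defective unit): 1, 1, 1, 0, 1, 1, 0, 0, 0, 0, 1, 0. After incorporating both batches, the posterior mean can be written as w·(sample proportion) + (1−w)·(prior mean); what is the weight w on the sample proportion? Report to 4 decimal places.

The Beta prior is conjugate to a Binomial/Bernoulli likelihood; the update adds successes to α and failures to β.
Total number of inspected units: n = 28 + 12 = 40.
Posterior mean = (α₀+k)/(α₀+β₀+n) = [n/(α₀+β₀+n)]·(k/n) + [(α₀+β₀)/(α₀+β₀+n)]·α₀/(α₀+β₀), so only n and the prior enter the weight.
The weight on the data is w = n/(α₀+β₀+n) = 40/(7.50+2.37+40) = 40/49.87 = 0.8021.

0.8021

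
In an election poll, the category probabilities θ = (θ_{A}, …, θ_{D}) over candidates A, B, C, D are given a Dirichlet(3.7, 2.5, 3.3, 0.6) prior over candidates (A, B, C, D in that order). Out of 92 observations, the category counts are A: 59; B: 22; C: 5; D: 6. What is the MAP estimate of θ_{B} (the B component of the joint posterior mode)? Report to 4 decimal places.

0.2396

The Dirichlet prior is conjugate to the Multinomial likelihood: each posterior αⱼ = prior αⱼ + observed count nⱼ.
Posterior concentration: (62.7, 24.5, 8.3, 6.6), total = 102.1.
Joint mode component: (α_{B}−1)/(Σα−K) = 23.5/98.1 = 0.2396.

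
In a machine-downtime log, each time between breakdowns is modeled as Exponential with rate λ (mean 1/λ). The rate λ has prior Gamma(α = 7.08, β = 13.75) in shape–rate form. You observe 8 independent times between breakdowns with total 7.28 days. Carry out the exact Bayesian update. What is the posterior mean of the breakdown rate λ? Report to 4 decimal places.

0.7171

With a Gamma(shape α, rate β) prior on the exponential rate λ, the posterior after n observations with total T = Σxᵢ is Gamma(α+n, β+T).
Posterior: Gamma(7.08+8, 13.75+7.28) = Gamma(15.08, 21.03).
Posterior mean of λ = α/β = 15.08/21.03 = 0.7171.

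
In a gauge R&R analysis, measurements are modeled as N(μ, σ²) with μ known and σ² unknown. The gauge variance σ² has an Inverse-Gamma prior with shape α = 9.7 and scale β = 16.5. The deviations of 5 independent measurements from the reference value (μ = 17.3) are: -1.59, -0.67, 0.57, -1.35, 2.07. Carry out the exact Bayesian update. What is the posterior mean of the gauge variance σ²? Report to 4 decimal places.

1.8933

With known mean μ and an Inverse-Gamma(α, β) prior on σ², the Normal likelihood is conjugate: posterior is Inv-Gamma(α + n/2, β + Σ(xᵢ−μ)²/2).
Σ(xᵢ−μ)² = (-1.59)² + (-0.67)² + (0.57)² + (-1.35)² + (2.07)² = 9.4093.
Posterior: Inv-Gamma(9.7 + 5/2, 16.5 + 9.4093/2) = Inv-Gamma(12.20, 21.20465).
E[σ²|data] = β/(α−1) = 21.20465/11.20 = 1.8933.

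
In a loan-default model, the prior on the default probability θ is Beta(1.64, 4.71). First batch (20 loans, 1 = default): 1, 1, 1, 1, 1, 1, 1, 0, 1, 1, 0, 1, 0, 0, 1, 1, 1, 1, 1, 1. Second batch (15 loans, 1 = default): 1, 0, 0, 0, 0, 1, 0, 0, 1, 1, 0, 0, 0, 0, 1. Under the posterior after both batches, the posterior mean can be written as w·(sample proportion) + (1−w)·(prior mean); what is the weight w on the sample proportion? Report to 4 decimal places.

0.8464

The Beta prior is conjugate to a Binomial/Bernoulli likelihood; the update adds successes to α and failures to β.
Total number of loans: n = 20 + 15 = 35.
Posterior mean = (α₀+k)/(α₀+β₀+n) = [n/(α₀+β₀+n)]·(k/n) + [(α₀+β₀)/(α₀+β₀+n)]·α₀/(α₀+β₀), so only n and the prior enter the weight.
The weight on the data is w = n/(α₀+β₀+n) = 35/(1.64+4.71+35) = 35/41.35 = 0.8464.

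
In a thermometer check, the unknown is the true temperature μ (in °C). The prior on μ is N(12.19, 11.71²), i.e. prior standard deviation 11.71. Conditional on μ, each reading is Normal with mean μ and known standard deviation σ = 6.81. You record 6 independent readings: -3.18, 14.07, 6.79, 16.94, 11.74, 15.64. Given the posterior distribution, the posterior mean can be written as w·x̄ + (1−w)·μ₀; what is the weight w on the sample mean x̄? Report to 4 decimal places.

0.9466

For Normal data with known variance σ², a Normal(μ₀, σ₀²) prior on μ is conjugate. Posterior precision = 1/σ₀² + n/σ²; posterior mean is the precision-weighted average of μ₀ and x̄.
σ₀² = 11.71² = 137.1241, σ² = 6.81² = 46.3761. Prior precision 1/σ₀² = 1/137.1241; data precision n/σ² = 6/46.3761.
w = (n/σ²)/(1/σ₀² + n/σ²) = n·σ₀²/(σ² + n·σ₀²) = 6·137.1241/(46.3761 + 6·137.1241) = 822.7446/869.1207 = 0.9466.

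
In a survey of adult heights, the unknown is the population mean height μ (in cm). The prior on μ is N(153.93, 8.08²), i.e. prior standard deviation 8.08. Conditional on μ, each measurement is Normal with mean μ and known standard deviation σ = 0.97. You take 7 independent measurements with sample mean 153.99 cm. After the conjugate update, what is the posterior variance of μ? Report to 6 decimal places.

0.134138

For Normal data with known variance σ², a Normal(μ₀, σ₀²) prior on μ is conjugate. Posterior precision = 1/σ₀² + n/σ²; posterior mean is the precision-weighted average of μ₀ and x̄.
σ₀² = 8.08² = 65.2864, σ² = 0.97² = 0.9409; σ² + n·σ₀² = 0.9409 + 7·65.2864 = 457.9457.
Posterior precision = 1/σ₀² + n/σ² = 1/65.2864 + 7/0.9409 = (σ² + n·σ₀²)/(σ₀²σ²) = 457.9457/(65.2864·0.9409); posterior variance σₙ² = σ₀²σ²/(σ² + n·σ₀²) = 65.2864·0.9409/457.9457 = 0.134138.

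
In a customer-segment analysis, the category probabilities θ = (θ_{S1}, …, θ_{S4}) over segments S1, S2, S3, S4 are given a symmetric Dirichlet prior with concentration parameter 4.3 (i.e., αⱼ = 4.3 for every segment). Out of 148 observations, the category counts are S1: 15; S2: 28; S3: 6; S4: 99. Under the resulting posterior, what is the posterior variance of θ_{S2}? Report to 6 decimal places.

0.000946

The Dirichlet prior is conjugate to the Multinomial likelihood: each posterior αⱼ = prior αⱼ + observed count nⱼ.
Posterior concentration: (19.3, 32.3, 10.3, 103.3), total = 165.2.
Var[θ_j] = α_j(Σα−α_j)/((Σα)²(Σα+1)) = 32.3·132.9/(165.2²·166.2) = 0.000946.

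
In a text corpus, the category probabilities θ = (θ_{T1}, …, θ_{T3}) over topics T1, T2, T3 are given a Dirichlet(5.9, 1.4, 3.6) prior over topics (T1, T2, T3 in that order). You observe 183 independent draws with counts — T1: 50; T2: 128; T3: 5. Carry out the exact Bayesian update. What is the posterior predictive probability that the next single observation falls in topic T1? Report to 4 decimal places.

0.2883

The Dirichlet prior is conjugate to the Multinomial likelihood: each posterior αⱼ = prior αⱼ + observed count nⱼ.
Posterior concentration: (55.9, 129.4, 8.6), total = 193.9.
P(next = T1 | data) = α_{T1}/Σα = 0.2883.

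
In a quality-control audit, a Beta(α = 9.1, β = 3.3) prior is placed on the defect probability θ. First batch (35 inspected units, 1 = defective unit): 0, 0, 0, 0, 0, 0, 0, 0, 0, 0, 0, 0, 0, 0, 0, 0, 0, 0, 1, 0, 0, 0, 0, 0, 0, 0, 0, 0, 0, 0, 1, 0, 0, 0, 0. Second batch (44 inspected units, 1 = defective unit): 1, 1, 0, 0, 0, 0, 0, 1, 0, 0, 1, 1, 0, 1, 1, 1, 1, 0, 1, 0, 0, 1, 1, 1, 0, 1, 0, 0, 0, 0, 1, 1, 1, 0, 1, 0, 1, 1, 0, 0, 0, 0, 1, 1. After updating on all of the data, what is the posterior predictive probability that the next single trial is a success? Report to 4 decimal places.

0.3621

The Beta prior is conjugate to a Binomial/Bernoulli likelihood; the update adds successes to α and failures to β.
After batch 1: Beta(9.1+2, 3.3+33) = Beta(11.1, 36.3).
After batch 2: Beta(11.1+22, 36.3+22) = Beta(33.1, 58.3).
For a single future Bernoulli trial, P(success | data) = α/(α+β) = 0.3621.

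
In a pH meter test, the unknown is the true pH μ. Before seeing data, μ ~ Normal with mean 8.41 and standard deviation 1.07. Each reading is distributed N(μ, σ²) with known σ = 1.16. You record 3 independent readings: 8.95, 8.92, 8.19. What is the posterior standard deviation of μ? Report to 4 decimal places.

0.5677

For Normal data with known variance σ², a Normal(μ₀, σ₀²) prior on μ is conjugate. Posterior precision = 1/σ₀² + n/σ²; posterior mean is the precision-weighted average of μ₀ and x̄.
σ₀² = 1.07² = 1.1449, σ² = 1.16² = 1.3456; σ² + n·σ₀² = 1.3456 + 3·1.1449 = 4.7803.
Posterior precision = 1/σ₀² + n/σ² = 1/1.1449 + 3/1.3456 = (σ² + n·σ₀²)/(σ₀²σ²) = 4.7803/(1.1449·1.3456); posterior variance σₙ² = σ₀²σ²/(σ² + n·σ₀²) = 1.1449·1.3456/4.7803 = 0.322276.
Posterior SD = √σₙ² = √(1.1449·1.3456/4.7803) = 0.5677.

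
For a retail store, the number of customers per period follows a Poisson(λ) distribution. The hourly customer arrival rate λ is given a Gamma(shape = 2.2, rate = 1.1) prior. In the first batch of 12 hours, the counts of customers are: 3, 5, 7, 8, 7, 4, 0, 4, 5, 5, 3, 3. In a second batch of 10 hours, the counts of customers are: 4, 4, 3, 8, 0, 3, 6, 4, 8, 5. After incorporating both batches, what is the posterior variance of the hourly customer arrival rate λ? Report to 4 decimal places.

0.1897

With a Gamma(shape α, rate β) prior, the Poisson likelihood is conjugate: the posterior is Gamma(α + ΣXᵢ, β + n).
Batch 1: sum of counts S = 54 over n = 12 hours.
After batch 1: Gamma(α+S, β+n) = Gamma(2.2+54, 1.1+12) = Gamma(56.2, 13.1).
Batch 2: sum of counts S = 45 over n = 10 hours.
After batch 2: Gamma(α+S, β+n) = Gamma(56.2+45, 13.1+10) = Gamma(101.2, 23.1).
Var = α/β² = 101.2/23.1² = 0.1897.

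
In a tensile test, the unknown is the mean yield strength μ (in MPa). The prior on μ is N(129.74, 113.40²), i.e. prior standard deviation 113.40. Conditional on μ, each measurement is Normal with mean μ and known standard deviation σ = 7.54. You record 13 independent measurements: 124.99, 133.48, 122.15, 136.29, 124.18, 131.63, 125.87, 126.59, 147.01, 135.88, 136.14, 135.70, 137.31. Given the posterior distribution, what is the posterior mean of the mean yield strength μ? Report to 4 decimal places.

For Normal data with known variance σ², a Normal(μ₀, σ₀²) prior on μ is conjugate. Posterior precision = 1/σ₀² + n/σ²; posterior mean is the precision-weighted average of μ₀ and x̄.
Σxᵢ = 124.99 + 133.48 + 122.15 + 136.29 + 124.18 + 131.63 + 125.87 + 126.59 + 147.01 + 135.88 + 136.14 + 135.70 + 137.31 = 1717.22, so n·x̄ = 1717.22.
σ₀² = 113.40² = 12859.56, σ² = 7.54² = 56.8516; σ² + n·σ₀² = 56.8516 + 13·12859.56 = 167231.1316.
Posterior mean = (μ₀/σ₀² + n·x̄/σ²)/(1/σ₀² + n/σ²) = (σ²·μ₀ + σ₀²·n·x̄)/(σ² + n·σ₀²) = (56.8516·129.74 + 12859.56·1717.22)/167231.1316 = 22090069.549784/167231.1316 = 132.0930.

132.0930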